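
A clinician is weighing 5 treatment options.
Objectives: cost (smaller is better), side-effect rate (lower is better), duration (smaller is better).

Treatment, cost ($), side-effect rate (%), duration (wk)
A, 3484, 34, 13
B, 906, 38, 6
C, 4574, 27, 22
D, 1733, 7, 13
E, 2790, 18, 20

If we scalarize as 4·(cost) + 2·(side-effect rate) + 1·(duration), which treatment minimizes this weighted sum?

A: 4·3484 + 2·34 + 1·13 = 14017
B: 4·906 + 2·38 + 1·6 = 3706
C: 4·4574 + 2·27 + 1·22 = 18372
D: 4·1733 + 2·7 + 1·13 = 6959
E: 4·2790 + 2·18 + 1·20 = 11216
Lowest: B at 3706.

B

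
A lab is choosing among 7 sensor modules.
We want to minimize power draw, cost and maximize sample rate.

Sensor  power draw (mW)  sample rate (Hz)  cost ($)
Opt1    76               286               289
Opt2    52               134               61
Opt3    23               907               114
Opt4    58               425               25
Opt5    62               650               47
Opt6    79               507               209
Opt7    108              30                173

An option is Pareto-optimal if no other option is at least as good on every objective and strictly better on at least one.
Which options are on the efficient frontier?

Opt2, Opt3, Opt4, Opt5

Opt1: dominated by Opt3 (power draw 23≤76, sample rate 907≥286, cost 114≤289).
Opt2: not dominated.
Opt3: not dominated (best power draw).
Opt4: not dominated (best cost).
Opt5: not dominated.
Opt6: dominated by Opt3 (power draw 23≤79, sample rate 907≥507, cost 114≤209).
Opt7: dominated by Opt2 (power draw 52≤108, sample rate 134≥30, cost 61≤173).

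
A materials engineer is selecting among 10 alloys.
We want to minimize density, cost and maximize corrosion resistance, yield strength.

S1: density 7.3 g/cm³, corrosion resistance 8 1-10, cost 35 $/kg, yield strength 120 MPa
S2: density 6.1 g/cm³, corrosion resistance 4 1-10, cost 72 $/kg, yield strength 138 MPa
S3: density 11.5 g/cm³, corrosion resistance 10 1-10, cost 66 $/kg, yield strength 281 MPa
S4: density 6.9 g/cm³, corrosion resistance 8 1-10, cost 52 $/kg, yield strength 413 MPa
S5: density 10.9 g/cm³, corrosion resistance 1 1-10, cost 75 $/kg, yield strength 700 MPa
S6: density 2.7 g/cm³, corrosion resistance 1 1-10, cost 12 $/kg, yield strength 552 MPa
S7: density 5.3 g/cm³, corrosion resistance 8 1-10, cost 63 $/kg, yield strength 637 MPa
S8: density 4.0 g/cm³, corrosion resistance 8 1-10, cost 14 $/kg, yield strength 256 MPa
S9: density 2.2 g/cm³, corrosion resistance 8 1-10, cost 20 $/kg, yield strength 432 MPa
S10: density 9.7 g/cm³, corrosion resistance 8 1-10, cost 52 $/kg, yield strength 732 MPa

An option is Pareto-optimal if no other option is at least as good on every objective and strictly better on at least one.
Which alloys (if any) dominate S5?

S10: density 9.7≤10.9, corrosion resistance 8≥1, cost 52≤75, yield strength 732≥700 — dominates S5.
Others (S1, S2, S3, S4, S6, S7, S8, S9) are each worse than S5 on at least one objective.

S10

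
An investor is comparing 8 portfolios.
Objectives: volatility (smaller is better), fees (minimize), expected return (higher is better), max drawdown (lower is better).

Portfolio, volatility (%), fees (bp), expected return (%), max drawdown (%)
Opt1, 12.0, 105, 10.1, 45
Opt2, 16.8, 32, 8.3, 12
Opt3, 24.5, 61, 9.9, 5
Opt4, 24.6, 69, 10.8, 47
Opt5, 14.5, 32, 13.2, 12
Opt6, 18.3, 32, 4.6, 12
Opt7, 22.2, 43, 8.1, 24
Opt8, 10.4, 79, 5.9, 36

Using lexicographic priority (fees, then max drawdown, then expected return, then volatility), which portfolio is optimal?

First minimize fees: best is 32, kept {Opt2, Opt5, Opt6}.
Then minimize max drawdown: best is 12, kept {Opt2, Opt5, Opt6}.
Then maximize expected return: best is 13.2, kept {Opt5}.

Opt5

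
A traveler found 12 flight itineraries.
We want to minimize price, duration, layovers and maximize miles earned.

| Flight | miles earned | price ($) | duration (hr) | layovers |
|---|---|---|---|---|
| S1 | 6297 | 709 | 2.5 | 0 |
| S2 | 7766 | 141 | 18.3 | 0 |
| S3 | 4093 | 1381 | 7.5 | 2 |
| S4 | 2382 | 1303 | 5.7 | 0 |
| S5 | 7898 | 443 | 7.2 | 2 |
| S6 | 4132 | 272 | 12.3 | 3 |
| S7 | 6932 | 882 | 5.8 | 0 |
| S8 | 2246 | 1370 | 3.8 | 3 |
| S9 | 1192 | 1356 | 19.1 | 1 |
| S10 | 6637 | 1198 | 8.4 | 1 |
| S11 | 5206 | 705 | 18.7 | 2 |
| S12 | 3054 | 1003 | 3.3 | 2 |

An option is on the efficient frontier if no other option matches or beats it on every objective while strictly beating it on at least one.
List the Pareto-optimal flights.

S1: not dominated (best duration).
S2: not dominated (best price).
S3: dominated by S1 (miles earned 6297≥4093, price 709≤1381, duration 2.5≤7.5, layovers 0≤2).
S4: dominated by S1 (miles earned 6297≥2382, price 709≤1303, duration 2.5≤5.7, layovers 0≤0).
S5: not dominated (best miles earned).
S6: not dominated.
S7: not dominated.
S8: dominated by S1 (miles earned 6297≥2246, price 709≤1370, duration 2.5≤3.8, layovers 0≤3).
S9: dominated by S1 (miles earned 6297≥1192, price 709≤1356, duration 2.5≤19.1, layovers 0≤1).
S10: dominated by S7 (miles earned 6932≥6637, price 882≤1198, duration 5.8≤8.4, layovers 0≤1).
S11: dominated by S2 (miles earned 7766≥5206, price 141≤705, duration 18.3≤18.7, layovers 0≤2).
S12: dominated by S1 (miles earned 6297≥3054, price 709≤1003, duration 2.5≤3.3, layovers 0≤2).

S1, S2, S5, S6, S7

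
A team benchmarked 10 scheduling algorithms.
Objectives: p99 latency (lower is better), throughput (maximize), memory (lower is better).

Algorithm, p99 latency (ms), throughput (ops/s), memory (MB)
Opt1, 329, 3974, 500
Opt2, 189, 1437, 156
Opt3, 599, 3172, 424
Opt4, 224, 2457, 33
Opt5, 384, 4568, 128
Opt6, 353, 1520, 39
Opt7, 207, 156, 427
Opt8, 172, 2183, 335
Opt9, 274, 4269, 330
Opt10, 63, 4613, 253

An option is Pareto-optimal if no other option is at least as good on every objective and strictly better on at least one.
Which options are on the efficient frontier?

Opt2, Opt4, Opt5, Opt10

Opt1: dominated by Opt9 (p99 latency 274≤329, throughput 4269≥3974, memory 330≤500).
Opt2: not dominated.
Opt3: dominated by Opt5 (p99 latency 384≤599, throughput 4568≥3172, memory 128≤424).
Opt4: not dominated (best memory).
Opt5: not dominated.
Opt6: dominated by Opt4 (p99 latency 224≤353, throughput 2457≥1520, memory 33≤39).
Opt7: dominated by Opt2 (p99 latency 189≤207, throughput 1437≥156, memory 156≤427).
Opt8: dominated by Opt10 (p99 latency 63≤172, throughput 4613≥2183, memory 253≤335).
Opt9: dominated by Opt10 (p99 latency 63≤274, throughput 4613≥4269, memory 253≤330).
Opt10: not dominated (best p99 latency).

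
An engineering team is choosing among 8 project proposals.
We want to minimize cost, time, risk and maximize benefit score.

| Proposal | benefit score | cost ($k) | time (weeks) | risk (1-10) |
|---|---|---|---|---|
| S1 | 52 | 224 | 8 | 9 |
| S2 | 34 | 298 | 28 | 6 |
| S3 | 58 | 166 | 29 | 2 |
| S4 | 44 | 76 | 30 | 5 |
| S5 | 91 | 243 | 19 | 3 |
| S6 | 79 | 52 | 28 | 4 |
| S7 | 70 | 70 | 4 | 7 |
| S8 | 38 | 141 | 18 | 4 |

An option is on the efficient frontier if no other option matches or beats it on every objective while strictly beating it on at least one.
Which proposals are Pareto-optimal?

S3, S5, S6, S7, S8

S1: dominated by S7 (benefit score 70≥52, cost 70≤224, time 4≤8, risk 7≤9).
S2: dominated by S5 (benefit score 91≥34, cost 243≤298, time 19≤28, risk 3≤6).
S3: not dominated (best risk).
S4: dominated by S6 (benefit score 79≥44, cost 52≤76, time 28≤30, risk 4≤5).
S5: not dominated (best benefit score).
S6: not dominated (best cost).
S7: not dominated (best time).
S8: not dominated.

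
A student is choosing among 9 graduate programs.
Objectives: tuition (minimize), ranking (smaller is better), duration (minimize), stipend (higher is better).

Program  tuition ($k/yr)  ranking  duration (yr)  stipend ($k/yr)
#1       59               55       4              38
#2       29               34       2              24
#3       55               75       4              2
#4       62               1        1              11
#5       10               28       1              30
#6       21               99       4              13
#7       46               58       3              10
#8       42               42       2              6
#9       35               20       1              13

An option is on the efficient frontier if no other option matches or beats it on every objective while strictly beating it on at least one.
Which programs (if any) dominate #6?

#5

#5: tuition 10≤21, ranking 28≤99, duration 1≤4, stipend 30≥13 — dominates #6.
Others (#1, #2, #3, #4, #7, #8, #9) are each worse than #6 on at least one objective.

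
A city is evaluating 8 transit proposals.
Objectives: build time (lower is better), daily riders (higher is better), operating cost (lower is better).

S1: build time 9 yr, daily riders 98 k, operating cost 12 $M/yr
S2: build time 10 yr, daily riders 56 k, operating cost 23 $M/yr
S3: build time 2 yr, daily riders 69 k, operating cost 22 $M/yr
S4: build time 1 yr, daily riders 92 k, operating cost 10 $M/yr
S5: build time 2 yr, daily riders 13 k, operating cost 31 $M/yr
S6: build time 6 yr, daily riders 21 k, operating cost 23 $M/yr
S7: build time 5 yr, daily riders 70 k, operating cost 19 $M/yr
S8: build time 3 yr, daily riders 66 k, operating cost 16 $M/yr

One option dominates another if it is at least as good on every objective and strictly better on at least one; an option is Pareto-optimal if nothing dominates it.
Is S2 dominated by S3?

S3 vs S2: build time 2≤10, daily riders 69≥56, operating cost 22≤23 — S3 is at least as good on every objective with at least one strict improvement.

Yes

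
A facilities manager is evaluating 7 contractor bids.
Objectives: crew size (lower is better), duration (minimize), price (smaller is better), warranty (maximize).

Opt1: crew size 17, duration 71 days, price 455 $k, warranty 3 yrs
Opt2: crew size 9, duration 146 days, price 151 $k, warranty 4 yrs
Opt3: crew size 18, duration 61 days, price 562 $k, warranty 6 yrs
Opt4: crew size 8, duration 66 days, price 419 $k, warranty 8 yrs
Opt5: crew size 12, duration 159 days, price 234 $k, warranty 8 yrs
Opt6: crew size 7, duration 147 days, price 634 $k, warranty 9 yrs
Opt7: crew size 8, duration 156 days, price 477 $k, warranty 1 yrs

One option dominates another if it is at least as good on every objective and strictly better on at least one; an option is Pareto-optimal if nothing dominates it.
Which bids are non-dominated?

Opt1: dominated by Opt4 (crew size 8≤17, duration 66≤71, price 419≤455, warranty 8≥3).
Opt2: not dominated (best price).
Opt3: not dominated (best duration).
Opt4: not dominated.
Opt5: not dominated.
Opt6: not dominated (best crew size).
Opt7: dominated by Opt4 (crew size 8≤8, duration 66≤156, price 419≤477, warranty 8≥1).

Opt2, Opt3, Opt4, Opt5, Opt6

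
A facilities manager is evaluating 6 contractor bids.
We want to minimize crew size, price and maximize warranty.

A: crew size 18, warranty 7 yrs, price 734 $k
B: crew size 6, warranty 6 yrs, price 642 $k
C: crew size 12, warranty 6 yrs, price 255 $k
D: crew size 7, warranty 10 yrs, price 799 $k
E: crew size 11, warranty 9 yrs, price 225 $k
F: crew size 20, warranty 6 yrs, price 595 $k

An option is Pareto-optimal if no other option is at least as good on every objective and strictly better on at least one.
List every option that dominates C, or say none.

E: crew size 11≤12, warranty 9≥6, price 225≤255 — dominates C.
Others (A, B, D, F) are each worse than C on at least one objective.

E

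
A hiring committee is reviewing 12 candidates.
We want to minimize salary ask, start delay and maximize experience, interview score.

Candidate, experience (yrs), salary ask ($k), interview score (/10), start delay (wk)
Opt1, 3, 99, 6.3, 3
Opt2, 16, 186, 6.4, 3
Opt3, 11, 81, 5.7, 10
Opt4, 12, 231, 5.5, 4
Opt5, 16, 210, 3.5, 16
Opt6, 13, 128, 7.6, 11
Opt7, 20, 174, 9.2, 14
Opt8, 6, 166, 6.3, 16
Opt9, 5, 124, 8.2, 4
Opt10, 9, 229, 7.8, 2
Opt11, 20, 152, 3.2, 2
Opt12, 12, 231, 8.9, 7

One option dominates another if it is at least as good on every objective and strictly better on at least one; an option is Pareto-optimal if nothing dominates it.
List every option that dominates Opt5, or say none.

Opt2: experience 16≥16, salary ask 186≤210, interview score 6.4≥3.5, start delay 3≤16 — dominates Opt5.
Opt7: experience 20≥16, salary ask 174≤210, interview score 9.2≥3.5, start delay 14≤16 — dominates Opt5.
Others (Opt1, Opt3, Opt4, Opt6, Opt8, Opt9, Opt10, Opt11, Opt12) are each worse than Opt5 on at least one objective.

Opt2, Opt7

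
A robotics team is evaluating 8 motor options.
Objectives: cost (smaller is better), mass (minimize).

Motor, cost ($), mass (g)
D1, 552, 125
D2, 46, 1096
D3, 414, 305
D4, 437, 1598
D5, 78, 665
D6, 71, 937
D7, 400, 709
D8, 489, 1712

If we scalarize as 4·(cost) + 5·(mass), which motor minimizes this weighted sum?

D1: 4·552 + 5·125 = 2833
D2: 4·46 + 5·1096 = 5664
D3: 4·414 + 5·305 = 3181
D4: 4·437 + 5·1598 = 9738
D5: 4·78 + 5·665 = 3637
D6: 4·71 + 5·937 = 4969
D7: 4·400 + 5·709 = 5145
D8: 4·489 + 5·1712 = 10516
Lowest: D1 at 2833.

D1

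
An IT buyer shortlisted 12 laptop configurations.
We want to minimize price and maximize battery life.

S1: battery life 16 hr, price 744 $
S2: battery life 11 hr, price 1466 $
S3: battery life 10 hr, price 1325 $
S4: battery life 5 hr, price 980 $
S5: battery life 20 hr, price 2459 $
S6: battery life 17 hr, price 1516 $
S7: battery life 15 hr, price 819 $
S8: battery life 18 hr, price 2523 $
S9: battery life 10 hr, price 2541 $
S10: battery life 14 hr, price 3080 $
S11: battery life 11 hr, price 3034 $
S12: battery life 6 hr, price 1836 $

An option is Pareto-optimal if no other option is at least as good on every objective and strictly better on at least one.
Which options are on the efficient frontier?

S1, S5, S6

S1: not dominated (best price).
S2: dominated by S1 (battery life 16≥11, price 744≤1466).
S3: dominated by S1 (battery life 16≥10, price 744≤1325).
S4: dominated by S1 (battery life 16≥5, price 744≤980).
S5: not dominated (best battery life).
S6: not dominated.
S7: dominated by S1 (battery life 16≥15, price 744≤819).
S8: dominated by S5 (battery life 20≥18, price 2459≤2523).
S9: dominated by S1 (battery life 16≥10, price 744≤2541).
S10: dominated by S1 (battery life 16≥14, price 744≤3080).
S11: dominated by S1 (battery life 16≥11, price 744≤3034).
S12: dominated by S1 (battery life 16≥6, price 744≤1836).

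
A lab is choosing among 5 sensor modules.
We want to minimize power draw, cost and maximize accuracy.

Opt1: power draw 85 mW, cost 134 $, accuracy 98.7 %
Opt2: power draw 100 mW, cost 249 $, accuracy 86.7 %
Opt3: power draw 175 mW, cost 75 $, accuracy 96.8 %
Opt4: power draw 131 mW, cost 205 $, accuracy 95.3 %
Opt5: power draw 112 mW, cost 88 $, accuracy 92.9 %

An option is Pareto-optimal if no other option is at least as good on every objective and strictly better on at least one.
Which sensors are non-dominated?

Opt1: not dominated (best power draw).
Opt2: dominated by Opt1 (power draw 85≤100, cost 134≤249, accuracy 98.7≥86.7).
Opt3: not dominated (best cost).
Opt4: dominated by Opt1 (power draw 85≤131, cost 134≤205, accuracy 98.7≥95.3).
Opt5: not dominated.

Opt1, Opt3, Opt5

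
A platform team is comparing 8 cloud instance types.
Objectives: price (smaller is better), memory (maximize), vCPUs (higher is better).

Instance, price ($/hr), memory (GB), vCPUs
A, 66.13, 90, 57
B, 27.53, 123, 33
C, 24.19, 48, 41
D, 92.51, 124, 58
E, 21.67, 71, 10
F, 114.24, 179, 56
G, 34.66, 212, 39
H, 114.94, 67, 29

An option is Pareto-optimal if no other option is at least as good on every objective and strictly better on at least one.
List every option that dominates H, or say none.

A, B, D, F, G

A: price 66.13≤114.94, memory 90≥67, vCPUs 57≥29 — dominates H.
B: price 27.53≤114.94, memory 123≥67, vCPUs 33≥29 — dominates H.
D: price 92.51≤114.94, memory 124≥67, vCPUs 58≥29 — dominates H.
F: price 114.24≤114.94, memory 179≥67, vCPUs 56≥29 — dominates H.
G: price 34.66≤114.94, memory 212≥67, vCPUs 39≥29 — dominates H.
Others (C, E) are each worse than H on at least one objective.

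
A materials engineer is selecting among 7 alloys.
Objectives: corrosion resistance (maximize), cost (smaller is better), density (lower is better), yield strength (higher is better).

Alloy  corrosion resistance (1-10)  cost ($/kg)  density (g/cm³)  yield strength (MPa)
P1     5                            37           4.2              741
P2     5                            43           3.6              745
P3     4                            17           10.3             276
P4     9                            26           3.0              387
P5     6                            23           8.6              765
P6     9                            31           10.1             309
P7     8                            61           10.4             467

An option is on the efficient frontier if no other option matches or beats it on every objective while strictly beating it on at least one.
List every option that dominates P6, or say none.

P4

P4: corrosion resistance 9≥9, cost 26≤31, density 3.0≤10.1, yield strength 387≥309 — dominates P6.
Others (P1, P2, P3, P5, P7) are each worse than P6 on at least one objective.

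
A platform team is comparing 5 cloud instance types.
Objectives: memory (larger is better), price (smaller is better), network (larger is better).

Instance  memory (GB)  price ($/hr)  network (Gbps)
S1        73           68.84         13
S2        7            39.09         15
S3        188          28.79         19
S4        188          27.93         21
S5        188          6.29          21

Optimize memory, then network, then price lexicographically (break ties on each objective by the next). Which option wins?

First maximize memory: best is 188, kept {S3, S4, S5}.
Then maximize network: best is 21, kept {S4, S5}.
Then minimize price: best is 6.29, kept {S5}.

S5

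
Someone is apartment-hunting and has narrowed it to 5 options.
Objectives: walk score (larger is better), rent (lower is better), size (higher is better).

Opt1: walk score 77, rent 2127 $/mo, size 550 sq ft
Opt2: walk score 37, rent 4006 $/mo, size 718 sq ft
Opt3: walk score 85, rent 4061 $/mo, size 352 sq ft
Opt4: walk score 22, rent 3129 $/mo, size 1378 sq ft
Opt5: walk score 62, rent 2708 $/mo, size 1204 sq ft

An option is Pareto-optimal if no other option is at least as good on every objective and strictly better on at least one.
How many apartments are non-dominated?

Opt1: not dominated (best rent).
Opt2: dominated by Opt5 (walk score 62≥37, rent 2708≤4006, size 1204≥718).
Opt3: not dominated (best walk score).
Opt4: not dominated (best size).
Opt5: not dominated.
Pareto-optimal: Opt1, Opt3, Opt4, Opt5 → 4.

4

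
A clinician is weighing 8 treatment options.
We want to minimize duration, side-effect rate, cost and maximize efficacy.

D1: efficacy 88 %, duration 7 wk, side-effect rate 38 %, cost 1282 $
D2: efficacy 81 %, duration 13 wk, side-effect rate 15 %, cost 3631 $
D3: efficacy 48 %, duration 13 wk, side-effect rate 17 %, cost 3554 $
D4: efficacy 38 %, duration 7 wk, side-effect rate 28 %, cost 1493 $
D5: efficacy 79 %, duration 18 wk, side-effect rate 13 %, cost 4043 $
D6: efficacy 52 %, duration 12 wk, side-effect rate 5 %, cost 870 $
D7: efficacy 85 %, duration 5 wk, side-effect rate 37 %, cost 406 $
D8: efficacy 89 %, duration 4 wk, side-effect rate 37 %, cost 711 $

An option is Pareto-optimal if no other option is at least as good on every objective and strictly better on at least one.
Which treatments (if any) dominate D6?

D1: worse on side-effect rate (38 vs 5).
D2: worse on duration (13 vs 12).
D3: worse on efficacy (48 vs 52).
D4: worse on efficacy (38 vs 52).
D5: worse on duration (18 vs 12).
D7: worse on side-effect rate (37 vs 5).
D8: worse on side-effect rate (37 vs 5).
No option dominates D6.

none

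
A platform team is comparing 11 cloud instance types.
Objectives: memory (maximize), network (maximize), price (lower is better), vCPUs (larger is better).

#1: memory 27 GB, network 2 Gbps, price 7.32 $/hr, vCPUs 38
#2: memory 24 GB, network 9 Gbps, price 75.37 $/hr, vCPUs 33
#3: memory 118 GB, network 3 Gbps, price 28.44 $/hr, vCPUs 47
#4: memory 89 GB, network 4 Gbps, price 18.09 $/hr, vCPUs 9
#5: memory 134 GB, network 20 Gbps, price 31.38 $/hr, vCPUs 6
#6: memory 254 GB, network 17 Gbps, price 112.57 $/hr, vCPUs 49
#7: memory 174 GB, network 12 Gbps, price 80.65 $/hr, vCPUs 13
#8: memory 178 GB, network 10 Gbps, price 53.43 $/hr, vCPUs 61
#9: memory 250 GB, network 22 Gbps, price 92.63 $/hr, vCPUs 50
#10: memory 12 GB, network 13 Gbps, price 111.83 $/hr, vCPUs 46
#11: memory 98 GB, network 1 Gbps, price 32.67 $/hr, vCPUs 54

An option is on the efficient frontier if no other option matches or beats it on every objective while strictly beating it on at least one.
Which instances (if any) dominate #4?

none

#1: worse on memory (27 vs 89).
#2: worse on memory (24 vs 89).
#3: worse on network (3 vs 4).
#5: worse on price (31.38 vs 18.09).
#6: worse on price (112.57 vs 18.09).
#7: worse on price (80.65 vs 18.09).
#8: worse on price (53.43 vs 18.09).
#9: worse on price (92.63 vs 18.09).
#10: worse on memory (12 vs 89).
#11: worse on network (1 vs 4).
No option dominates #4.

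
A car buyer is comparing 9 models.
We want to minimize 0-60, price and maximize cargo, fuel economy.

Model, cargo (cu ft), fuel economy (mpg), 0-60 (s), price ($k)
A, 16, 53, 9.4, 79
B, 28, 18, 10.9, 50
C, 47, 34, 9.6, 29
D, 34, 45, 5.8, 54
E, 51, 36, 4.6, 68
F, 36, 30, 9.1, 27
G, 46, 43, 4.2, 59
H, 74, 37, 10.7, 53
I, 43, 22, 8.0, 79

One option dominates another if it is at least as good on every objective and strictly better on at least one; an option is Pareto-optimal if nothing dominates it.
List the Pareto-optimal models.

A: not dominated (best fuel economy).
B: dominated by C (cargo 47≥28, fuel economy 34≥18, 0-60 9.6≤10.9, price 29≤50).
C: not dominated.
D: not dominated.
E: not dominated.
F: not dominated (best price).
G: not dominated (best 0-60).
H: not dominated (best cargo).
I: dominated by E (cargo 51≥43, fuel economy 36≥22, 0-60 4.6≤8.0, price 68≤79).

A, C, D, E, F, G, H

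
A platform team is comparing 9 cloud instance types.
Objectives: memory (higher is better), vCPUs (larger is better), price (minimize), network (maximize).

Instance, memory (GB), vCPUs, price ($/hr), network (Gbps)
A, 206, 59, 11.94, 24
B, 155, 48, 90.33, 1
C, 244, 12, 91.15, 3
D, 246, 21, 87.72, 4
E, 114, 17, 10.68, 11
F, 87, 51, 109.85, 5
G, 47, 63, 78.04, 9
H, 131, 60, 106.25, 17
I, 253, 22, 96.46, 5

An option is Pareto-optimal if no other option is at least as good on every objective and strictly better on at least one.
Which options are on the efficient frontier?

A, D, E, G, H, I

A: not dominated (best network).
B: dominated by A (memory 206≥155, vCPUs 59≥48, price 11.94≤90.33, network 24≥1).
C: dominated by D (memory 246≥244, vCPUs 21≥12, price 87.72≤91.15, network 4≥3).
D: not dominated.
E: not dominated (best price).
F: dominated by A (memory 206≥87, vCPUs 59≥51, price 11.94≤109.85, network 24≥5).
G: not dominated (best vCPUs).
H: not dominated.
I: not dominated (best memory).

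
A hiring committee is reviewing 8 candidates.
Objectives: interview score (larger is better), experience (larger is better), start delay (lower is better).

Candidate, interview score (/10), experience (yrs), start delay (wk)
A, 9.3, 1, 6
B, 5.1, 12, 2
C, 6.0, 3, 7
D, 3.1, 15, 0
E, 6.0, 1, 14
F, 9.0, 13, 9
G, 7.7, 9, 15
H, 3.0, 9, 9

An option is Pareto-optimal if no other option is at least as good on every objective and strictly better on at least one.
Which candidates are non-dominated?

A: not dominated (best interview score).
B: not dominated.
C: not dominated.
D: not dominated (best experience).
E: dominated by A (interview score 9.3≥6.0, experience 1≥1, start delay 6≤14).
F: not dominated.
G: dominated by F (interview score 9.0≥7.7, experience 13≥9, start delay 9≤15).
H: dominated by B (interview score 5.1≥3.0, experience 12≥9, start delay 2≤9).

A, B, C, D, F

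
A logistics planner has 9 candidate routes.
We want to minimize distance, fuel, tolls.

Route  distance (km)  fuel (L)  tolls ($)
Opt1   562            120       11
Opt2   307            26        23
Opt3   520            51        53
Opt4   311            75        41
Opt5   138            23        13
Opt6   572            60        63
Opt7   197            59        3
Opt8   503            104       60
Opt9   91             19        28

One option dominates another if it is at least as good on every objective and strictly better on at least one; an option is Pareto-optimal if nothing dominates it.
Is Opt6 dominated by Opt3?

Yes

Opt3 vs Opt6: distance 520≤572, fuel 51≤60, tolls 53≤63 — Opt3 is at least as good on every objective with at least one strict improvement.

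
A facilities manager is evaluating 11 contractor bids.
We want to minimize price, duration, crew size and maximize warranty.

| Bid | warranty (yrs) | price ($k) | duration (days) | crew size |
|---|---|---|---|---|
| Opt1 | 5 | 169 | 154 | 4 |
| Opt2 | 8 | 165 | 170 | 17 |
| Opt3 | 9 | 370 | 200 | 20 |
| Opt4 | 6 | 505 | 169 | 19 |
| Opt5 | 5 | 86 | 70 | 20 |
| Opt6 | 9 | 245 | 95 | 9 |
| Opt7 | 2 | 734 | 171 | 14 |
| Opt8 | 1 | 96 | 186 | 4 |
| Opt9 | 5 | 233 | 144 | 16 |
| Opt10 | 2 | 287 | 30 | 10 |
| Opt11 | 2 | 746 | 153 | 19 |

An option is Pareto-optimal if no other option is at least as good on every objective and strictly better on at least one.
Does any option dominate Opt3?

Opt6 vs Opt3: warranty 9≥9, price 245≤370, duration 95≤200, crew size 9≤20 — Opt6 is at least as good on every objective and strictly better on at least one, so Opt6 dominates Opt3.

Yes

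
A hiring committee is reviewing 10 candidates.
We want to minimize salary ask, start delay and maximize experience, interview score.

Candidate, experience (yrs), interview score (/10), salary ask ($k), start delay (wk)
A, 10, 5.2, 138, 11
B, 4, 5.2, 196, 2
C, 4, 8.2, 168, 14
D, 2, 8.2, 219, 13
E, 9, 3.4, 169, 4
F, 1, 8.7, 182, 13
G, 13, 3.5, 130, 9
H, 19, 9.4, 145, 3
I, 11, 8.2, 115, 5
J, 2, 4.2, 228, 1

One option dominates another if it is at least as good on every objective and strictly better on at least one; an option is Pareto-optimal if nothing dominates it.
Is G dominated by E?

No

E vs G: E is worse on experience (9 vs 13), so it does not dominate G.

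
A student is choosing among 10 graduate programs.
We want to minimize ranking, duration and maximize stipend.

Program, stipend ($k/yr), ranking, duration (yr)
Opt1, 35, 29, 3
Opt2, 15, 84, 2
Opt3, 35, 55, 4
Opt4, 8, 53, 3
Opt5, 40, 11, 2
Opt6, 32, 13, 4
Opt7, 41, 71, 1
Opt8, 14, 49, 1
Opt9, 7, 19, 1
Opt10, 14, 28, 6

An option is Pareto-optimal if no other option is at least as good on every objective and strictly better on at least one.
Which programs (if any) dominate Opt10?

Opt5, Opt6

Opt5: stipend 40≥14, ranking 11≤28, duration 2≤6 — dominates Opt10.
Opt6: stipend 32≥14, ranking 13≤28, duration 4≤6 — dominates Opt10.
Others (Opt1, Opt2, Opt3, Opt4, Opt7, Opt8, Opt9) are each worse than Opt10 on at least one objective.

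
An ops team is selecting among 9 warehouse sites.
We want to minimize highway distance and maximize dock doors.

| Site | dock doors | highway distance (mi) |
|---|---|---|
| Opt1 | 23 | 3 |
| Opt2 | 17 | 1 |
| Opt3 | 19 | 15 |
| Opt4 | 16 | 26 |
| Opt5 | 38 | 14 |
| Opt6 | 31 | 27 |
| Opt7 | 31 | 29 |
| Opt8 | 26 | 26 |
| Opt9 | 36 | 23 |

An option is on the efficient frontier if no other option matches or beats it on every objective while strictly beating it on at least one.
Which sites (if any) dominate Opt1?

none

Opt2: worse on dock doors (17 vs 23).
Opt3: worse on dock doors (19 vs 23).
Opt4: worse on dock doors (16 vs 23).
Opt5: worse on highway distance (14 vs 3).
Opt6: worse on highway distance (27 vs 3).
Opt7: worse on highway distance (29 vs 3).
Opt8: worse on highway distance (26 vs 3).
Opt9: worse on highway distance (23 vs 3).
No option dominates Opt1.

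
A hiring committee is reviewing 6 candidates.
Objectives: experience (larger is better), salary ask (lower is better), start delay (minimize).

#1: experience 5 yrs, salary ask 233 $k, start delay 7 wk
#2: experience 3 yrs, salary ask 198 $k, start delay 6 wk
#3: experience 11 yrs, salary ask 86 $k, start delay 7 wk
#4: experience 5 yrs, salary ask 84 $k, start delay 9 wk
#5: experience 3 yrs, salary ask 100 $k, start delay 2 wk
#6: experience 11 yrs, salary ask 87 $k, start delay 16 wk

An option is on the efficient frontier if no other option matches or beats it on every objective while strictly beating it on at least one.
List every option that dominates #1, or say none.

#3

#3: experience 11≥5, salary ask 86≤233, start delay 7≤7 — dominates #1.
Others (#2, #4, #5, #6) are each worse than #1 on at least one objective.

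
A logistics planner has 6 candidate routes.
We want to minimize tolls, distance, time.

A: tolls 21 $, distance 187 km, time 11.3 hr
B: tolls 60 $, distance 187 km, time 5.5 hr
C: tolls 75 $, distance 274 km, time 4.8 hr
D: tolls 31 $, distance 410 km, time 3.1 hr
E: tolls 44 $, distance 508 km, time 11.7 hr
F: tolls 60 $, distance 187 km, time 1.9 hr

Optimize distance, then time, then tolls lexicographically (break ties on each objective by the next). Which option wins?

First minimize distance: best is 187, kept {A, B, F}.
Then minimize time: best is 1.9, kept {F}.

F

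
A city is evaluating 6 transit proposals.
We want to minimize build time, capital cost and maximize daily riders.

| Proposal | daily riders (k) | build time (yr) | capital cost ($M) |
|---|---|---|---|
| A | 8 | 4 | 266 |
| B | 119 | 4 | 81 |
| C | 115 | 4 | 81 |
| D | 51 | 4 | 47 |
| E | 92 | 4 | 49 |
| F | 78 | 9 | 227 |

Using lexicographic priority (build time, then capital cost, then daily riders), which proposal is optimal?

D

First minimize build time: best is 4, kept {A, B, C, D, E}.
Then minimize capital cost: best is 47, kept {D}.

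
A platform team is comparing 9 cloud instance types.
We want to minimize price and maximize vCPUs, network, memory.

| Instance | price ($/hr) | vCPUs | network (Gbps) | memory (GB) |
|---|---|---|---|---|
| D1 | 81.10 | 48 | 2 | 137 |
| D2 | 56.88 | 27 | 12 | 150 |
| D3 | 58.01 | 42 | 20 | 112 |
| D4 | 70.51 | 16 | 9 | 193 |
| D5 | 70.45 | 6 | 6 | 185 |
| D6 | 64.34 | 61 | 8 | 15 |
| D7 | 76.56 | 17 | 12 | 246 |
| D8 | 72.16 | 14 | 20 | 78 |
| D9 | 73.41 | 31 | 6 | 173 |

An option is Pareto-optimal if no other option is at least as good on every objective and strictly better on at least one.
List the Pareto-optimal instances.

D1: not dominated.
D2: not dominated (best price).
D3: not dominated.
D4: not dominated.
D5: not dominated.
D6: not dominated (best vCPUs).
D7: not dominated (best memory).
D8: dominated by D3 (price 58.01≤72.16, vCPUs 42≥14, network 20≥20, memory 112≥78).
D9: not dominated.

D1, D2, D3, D4, D5, D6, D7, D9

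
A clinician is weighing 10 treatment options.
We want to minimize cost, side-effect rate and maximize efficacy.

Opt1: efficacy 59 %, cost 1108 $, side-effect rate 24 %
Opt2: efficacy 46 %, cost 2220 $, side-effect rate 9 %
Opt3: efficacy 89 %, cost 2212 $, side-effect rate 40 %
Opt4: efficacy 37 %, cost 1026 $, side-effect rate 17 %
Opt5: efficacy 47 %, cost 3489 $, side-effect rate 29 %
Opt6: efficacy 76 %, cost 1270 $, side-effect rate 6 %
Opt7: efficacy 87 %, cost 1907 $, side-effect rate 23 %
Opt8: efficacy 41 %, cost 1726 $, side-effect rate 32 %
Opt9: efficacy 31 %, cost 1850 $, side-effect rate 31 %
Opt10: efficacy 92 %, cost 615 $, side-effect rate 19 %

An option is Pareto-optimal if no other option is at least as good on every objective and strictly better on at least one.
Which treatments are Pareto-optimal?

Opt1: dominated by Opt10 (efficacy 92≥59, cost 615≤1108, side-effect rate 19≤24).
Opt2: dominated by Opt6 (efficacy 76≥46, cost 1270≤2220, side-effect rate 6≤9).
Opt3: dominated by Opt10 (efficacy 92≥89, cost 615≤2212, side-effect rate 19≤40).
Opt4: not dominated.
Opt5: dominated by Opt1 (efficacy 59≥47, cost 1108≤3489, side-effect rate 24≤29).
Opt6: not dominated (best side-effect rate).
Opt7: dominated by Opt10 (efficacy 92≥87, cost 615≤1907, side-effect rate 19≤23).
Opt8: dominated by Opt1 (efficacy 59≥41, cost 1108≤1726, side-effect rate 24≤32).
Opt9: dominated by Opt1 (efficacy 59≥31, cost 1108≤1850, side-effect rate 24≤31).
Opt10: not dominated (best efficacy).

Opt4, Opt6, Opt10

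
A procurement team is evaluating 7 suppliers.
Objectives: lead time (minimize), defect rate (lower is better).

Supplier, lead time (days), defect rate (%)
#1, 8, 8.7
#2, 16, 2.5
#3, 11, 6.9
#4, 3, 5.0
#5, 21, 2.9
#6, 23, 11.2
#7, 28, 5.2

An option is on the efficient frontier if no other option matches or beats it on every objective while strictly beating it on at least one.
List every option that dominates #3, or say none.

#4: lead time 3≤11, defect rate 5.0≤6.9 — dominates #3.
Others (#1, #2, #5, #6, #7) are each worse than #3 on at least one objective.

#4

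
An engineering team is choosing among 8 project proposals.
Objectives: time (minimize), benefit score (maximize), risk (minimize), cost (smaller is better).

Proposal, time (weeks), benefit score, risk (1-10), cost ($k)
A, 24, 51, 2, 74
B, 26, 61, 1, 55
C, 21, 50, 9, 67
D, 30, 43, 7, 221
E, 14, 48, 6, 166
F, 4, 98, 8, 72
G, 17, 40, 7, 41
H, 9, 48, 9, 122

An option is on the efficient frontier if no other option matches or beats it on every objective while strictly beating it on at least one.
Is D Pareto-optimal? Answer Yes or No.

No

A vs D: time 24≤30, benefit score 51≥43, risk 2≤7, cost 74≤221 — A is at least as good on every objective and strictly better on at least one, so A dominates D.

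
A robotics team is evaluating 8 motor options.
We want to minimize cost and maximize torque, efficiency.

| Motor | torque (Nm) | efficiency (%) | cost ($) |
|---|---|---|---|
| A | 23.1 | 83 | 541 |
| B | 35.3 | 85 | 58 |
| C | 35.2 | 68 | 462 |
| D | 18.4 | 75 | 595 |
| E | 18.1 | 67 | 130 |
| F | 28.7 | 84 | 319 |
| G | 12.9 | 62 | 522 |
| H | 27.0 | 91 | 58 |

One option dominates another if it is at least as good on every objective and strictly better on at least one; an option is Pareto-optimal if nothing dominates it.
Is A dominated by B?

Yes

B vs A: torque 35.3≥23.1, efficiency 85≥83, cost 58≤541 — B is at least as good on every objective with at least one strict improvement.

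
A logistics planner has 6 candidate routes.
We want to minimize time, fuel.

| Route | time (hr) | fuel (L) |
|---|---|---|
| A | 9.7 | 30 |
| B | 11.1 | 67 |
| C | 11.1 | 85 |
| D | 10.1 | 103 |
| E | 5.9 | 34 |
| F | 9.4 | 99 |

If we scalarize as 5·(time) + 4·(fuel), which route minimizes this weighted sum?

E

A: 5·9.7 + 4·30 = 168.5
B: 5·11.1 + 4·67 = 323.5
C: 5·11.1 + 4·85 = 395.5
D: 5·10.1 + 4·103 = 462.5
E: 5·5.9 + 4·34 = 165.5
F: 5·9.4 + 4·99 = 443.0
Lowest: E at 165.5.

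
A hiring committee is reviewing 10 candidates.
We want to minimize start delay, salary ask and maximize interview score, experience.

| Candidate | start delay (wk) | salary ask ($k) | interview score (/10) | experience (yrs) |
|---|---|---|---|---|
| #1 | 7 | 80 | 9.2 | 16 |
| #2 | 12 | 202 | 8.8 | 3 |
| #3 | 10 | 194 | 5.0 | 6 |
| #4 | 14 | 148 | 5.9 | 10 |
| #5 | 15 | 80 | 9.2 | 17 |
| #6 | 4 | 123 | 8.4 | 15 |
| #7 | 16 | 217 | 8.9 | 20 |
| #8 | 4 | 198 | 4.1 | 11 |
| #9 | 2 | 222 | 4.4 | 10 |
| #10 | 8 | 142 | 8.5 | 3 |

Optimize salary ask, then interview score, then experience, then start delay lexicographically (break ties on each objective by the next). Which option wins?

First minimize salary ask: best is 80, kept {#1, #5}.
Then maximize interview score: best is 9.2, kept {#1, #5}.
Then maximize experience: best is 17, kept {#5}.

#5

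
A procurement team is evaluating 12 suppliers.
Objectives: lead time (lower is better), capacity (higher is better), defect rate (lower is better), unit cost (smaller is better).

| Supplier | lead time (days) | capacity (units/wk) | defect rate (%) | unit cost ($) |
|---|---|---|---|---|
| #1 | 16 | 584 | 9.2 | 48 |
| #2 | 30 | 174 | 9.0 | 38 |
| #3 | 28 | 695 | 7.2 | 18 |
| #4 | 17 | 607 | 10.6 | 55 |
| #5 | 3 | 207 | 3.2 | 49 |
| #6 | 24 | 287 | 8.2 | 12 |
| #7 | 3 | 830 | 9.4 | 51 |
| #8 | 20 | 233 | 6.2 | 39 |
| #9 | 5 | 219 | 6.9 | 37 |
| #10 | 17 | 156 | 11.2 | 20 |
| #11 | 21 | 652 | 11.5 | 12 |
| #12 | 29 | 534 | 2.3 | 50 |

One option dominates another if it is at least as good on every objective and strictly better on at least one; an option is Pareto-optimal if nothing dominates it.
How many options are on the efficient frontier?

#1: not dominated.
#2: dominated by #3 (lead time 28≤30, capacity 695≥174, defect rate 7.2≤9.0, unit cost 18≤38).
#3: not dominated.
#4: dominated by #7 (lead time 3≤17, capacity 830≥607, defect rate 9.4≤10.6, unit cost 51≤55).
#5: not dominated.
#6: not dominated.
#7: not dominated (best capacity).
#8: not dominated.
#9: not dominated.
#10: not dominated.
#11: not dominated.
#12: not dominated (best defect rate).
Pareto-optimal: #1, #3, #5, #6, #7, #8, #9, #10, #11, #12 → 10.

10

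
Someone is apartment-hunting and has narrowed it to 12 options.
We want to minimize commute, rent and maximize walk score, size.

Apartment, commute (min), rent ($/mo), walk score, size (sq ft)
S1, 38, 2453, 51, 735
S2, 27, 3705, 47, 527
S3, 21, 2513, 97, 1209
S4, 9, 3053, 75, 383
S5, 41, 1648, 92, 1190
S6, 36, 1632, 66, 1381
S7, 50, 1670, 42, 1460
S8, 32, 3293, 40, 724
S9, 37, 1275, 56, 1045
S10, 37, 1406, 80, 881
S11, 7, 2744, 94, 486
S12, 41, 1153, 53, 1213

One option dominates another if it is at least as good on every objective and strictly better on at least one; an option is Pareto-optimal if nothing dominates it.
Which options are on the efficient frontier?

S1: dominated by S6 (commute 36≤38, rent 1632≤2453, walk score 66≥51, size 1381≥735).
S2: dominated by S3 (commute 21≤27, rent 2513≤3705, walk score 97≥47, size 1209≥527).
S3: not dominated (best walk score).
S4: dominated by S11 (commute 7≤9, rent 2744≤3053, walk score 94≥75, size 486≥383).
S5: not dominated.
S6: not dominated.
S7: not dominated (best size).
S8: dominated by S3 (commute 21≤32, rent 2513≤3293, walk score 97≥40, size 1209≥724).
S9: not dominated.
S10: not dominated.
S11: not dominated (best commute).
S12: not dominated (best rent).

S3, S5, S6, S7, S9, S10, S11, S12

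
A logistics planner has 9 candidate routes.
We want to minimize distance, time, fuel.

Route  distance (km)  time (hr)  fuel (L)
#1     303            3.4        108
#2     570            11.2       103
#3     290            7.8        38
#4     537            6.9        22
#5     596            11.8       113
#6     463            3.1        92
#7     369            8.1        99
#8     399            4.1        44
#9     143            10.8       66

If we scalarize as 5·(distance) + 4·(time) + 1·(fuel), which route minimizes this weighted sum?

#9

#1: 5·303 + 4·3.4 + 1·108 = 1636.6
#2: 5·570 + 4·11.2 + 1·103 = 2997.8
#3: 5·290 + 4·7.8 + 1·38 = 1519.2
#4: 5·537 + 4·6.9 + 1·22 = 2734.6
#5: 5·596 + 4·11.8 + 1·113 = 3140.2
#6: 5·463 + 4·3.1 + 1·92 = 2419.4
#7: 5·369 + 4·8.1 + 1·99 = 1976.4
#8: 5·399 + 4·4.1 + 1·44 = 2055.4
#9: 5·143 + 4·10.8 + 1·66 = 824.2
Lowest: #9 at 824.2.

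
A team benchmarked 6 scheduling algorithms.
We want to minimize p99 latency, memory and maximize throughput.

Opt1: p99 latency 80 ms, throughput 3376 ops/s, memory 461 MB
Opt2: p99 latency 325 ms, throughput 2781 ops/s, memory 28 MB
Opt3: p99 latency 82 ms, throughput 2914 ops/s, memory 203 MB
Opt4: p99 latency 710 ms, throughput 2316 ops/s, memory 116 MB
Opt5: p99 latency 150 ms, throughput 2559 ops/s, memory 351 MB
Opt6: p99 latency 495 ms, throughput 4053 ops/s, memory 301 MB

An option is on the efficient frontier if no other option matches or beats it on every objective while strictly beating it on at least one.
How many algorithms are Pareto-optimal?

4

Opt1: not dominated (best p99 latency).
Opt2: not dominated (best memory).
Opt3: not dominated.
Opt4: dominated by Opt2 (p99 latency 325≤710, throughput 2781≥2316, memory 28≤116).
Opt5: dominated by Opt3 (p99 latency 82≤150, throughput 2914≥2559, memory 203≤351).
Opt6: not dominated (best throughput).
Pareto-optimal: Opt1, Opt2, Opt3, Opt6 → 4.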